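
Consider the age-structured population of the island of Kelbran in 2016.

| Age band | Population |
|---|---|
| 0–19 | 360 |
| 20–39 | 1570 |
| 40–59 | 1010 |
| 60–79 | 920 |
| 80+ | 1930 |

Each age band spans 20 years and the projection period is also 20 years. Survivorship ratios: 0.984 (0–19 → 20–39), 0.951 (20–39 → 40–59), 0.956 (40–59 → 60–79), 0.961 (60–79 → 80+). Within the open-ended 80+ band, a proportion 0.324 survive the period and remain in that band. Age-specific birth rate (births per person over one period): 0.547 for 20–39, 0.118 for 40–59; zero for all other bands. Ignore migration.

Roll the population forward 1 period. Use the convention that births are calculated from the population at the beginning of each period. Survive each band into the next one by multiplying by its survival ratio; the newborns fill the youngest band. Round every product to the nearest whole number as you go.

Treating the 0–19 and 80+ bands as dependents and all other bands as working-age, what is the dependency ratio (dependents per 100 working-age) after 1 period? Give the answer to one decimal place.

88.4

Let group 1 be 0–19 through group 5 = 80+.
— Period 1 —
Births: 1570 * 0.547 = 859 ; 1010 * 0.118 = 119 — total 978
Group 2: 360 * 0.984 = 354
Group 3: 1570 * 0.951 = 1493
Group 4: 1010 * 0.956 = 966
Group 5: 920 * 0.961 + 1930 * 0.324 = 884 + 625 = 1509
Population now: 0–19=978, 20–39=354, 40–59=1493, 60–79=966, 80+=1509
Dependents (band 0–19 + band 80+) = 978 + 1509 = 2487; working-age = 2813; ratio = 2487/2813 × 100 = 88.4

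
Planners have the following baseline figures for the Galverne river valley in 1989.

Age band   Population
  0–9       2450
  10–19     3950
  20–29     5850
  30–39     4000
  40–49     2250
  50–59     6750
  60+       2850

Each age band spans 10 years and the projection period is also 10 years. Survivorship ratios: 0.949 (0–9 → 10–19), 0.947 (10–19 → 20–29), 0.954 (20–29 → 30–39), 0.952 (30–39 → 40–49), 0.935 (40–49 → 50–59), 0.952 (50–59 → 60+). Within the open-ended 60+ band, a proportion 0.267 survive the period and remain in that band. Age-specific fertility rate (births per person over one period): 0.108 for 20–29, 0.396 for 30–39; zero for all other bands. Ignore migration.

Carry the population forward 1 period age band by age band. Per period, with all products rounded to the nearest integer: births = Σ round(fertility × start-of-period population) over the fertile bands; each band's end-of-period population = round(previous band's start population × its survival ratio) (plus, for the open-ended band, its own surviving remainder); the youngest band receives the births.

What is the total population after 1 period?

Numbering the groups 1..7 from youngest to oldest:
Period 1.
Births: 5850 * 0.108 = 632  |  4000 * 0.396 = 1584 ⇒ total 2216
Group 2: 2450 * 0.949 = 2325
Group 3: 3950 * 0.947 = 3741
Group 4: 5850 * 0.954 = 5581
Group 5: 4000 * 0.952 = 3808
Group 6: 2250 * 0.935 = 2104
Group 7: 6750 * 0.952 + 2850 * 0.267 = 6426 + 761 = 7187
→ [2216, 2325, 3741, 5581, 3808, 2104, 7187]
Total after period 1: 2216 + 2325 + 3741 + 5581 + 3808 + 2104 + 7187 = 26962

26962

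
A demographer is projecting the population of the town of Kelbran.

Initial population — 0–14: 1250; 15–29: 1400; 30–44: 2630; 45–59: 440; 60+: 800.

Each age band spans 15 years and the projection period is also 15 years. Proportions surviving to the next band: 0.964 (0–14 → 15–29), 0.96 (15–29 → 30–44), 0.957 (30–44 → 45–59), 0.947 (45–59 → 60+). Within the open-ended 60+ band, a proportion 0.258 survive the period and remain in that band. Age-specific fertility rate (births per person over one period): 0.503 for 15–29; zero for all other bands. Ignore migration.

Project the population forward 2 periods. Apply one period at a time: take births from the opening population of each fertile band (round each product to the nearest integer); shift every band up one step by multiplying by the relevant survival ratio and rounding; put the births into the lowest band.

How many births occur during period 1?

Period 1.
Births: 1400 × 0.503 = 704
15–29: 1250 × 0.964 = 1205
30–44: 1400 × 0.96 = 1344
45–59: 2630 × 0.957 = 2517
60+: 440 × 0.947 + 800 × 0.258 = 417 + 206 = 623
→ [704, 1205, 1344, 2517, 623]

704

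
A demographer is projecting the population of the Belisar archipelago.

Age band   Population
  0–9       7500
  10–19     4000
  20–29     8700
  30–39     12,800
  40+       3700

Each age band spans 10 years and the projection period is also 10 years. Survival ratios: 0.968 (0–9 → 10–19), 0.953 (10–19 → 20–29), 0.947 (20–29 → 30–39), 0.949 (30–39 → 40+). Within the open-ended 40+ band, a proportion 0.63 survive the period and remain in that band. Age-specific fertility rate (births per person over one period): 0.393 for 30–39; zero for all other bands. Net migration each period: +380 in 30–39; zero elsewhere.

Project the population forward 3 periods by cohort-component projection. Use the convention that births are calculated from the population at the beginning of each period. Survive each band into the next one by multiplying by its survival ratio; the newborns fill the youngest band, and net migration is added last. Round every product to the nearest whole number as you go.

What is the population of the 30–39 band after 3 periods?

6932

Period 1:
Births: 12800 × 0.393 = 5030
10–19: 7500 × 0.968 = 7260
20–29: 4000 × 0.953 = 3812
30–39: 8700 × 0.947 = 8239
40+: 12800 × 0.949 + 3700 × 0.63 = 12147 + 2331 = 14478
Net migration: 30–39 + 380 → 8619
Giving 5030 / 7260 / 3812 / 8619 / 14478.
Period 2:
Births: 8619 × 0.393 = 3387
10–19: 5030 × 0.968 = 4869
20–29: 7260 × 0.953 = 6919
30–39: 3812 × 0.947 = 3610
40+: 8619 × 0.949 + 14478 × 0.63 = 8179 + 9121 = 17300
Net migration: 30–39 + 380 → 3990
Giving 3387 / 4869 / 6919 / 3990 / 17300.
Period 3:
Births: 3990 × 0.393 = 1568
10–19: 3387 × 0.968 = 3279
20–29: 4869 × 0.953 = 4640
30–39: 6919 × 0.947 = 6552
40+: 3990 × 0.949 + 17300 × 0.63 = 3787 + 10899 = 14686
Net migration: 30–39 + 380 → 6932
Giving 1568 / 3279 / 4640 / 6932 / 14686.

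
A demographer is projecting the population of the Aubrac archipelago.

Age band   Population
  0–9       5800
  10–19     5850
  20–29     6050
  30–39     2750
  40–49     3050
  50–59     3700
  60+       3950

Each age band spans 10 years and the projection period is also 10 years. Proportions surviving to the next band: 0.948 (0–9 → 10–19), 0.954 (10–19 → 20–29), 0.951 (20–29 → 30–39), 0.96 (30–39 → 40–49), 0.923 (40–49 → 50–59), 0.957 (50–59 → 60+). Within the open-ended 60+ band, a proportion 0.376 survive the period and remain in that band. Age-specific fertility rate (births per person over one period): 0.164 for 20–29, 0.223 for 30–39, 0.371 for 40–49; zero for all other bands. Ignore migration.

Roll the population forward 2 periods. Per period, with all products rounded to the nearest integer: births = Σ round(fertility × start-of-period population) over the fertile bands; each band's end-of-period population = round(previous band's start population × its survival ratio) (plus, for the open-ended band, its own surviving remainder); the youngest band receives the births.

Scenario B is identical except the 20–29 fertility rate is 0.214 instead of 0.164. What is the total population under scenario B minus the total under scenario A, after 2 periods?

Numbering the bands 1..7 from youngest to oldest:
Period 1.
Births: 6050 × 0.164 = 992  |  2750 × 0.223 = 613  |  3050 × 0.371 = 1132 — total 2737
Band 2: 5800 × 0.948 = 5498
Band 3: 5850 × 0.954 = 5581
Band 4: 6050 × 0.951 = 5754
Band 5: 2750 × 0.96 = 2640
Band 6: 3050 × 0.923 = 2815
Band 7: 3700 × 0.957 + 3950 × 0.376 = 3541 + 1485 = 5026
→ [2737, 5498, 5581, 5754, 2640, 2815, 5026]
Period 2.
Births: 5581 × 0.164 = 915  |  5754 × 0.223 = 1283  |  2640 × 0.371 = 979 — total 3177
Band 2: 2737 × 0.948 = 2595
Band 3: 5498 × 0.954 = 5245
Band 4: 5581 × 0.951 = 5308
Band 5: 5754 × 0.96 = 5524
Band 6: 2640 × 0.923 = 2437
Band 7: 2815 × 0.957 + 5026 × 0.376 = 2694 + 1890 = 4584
→ [3177, 2595, 5245, 5308, 5524, 2437, 4584]
Scenario A total after 2 periods: 28870
Scenario B projection —
Period 1.
Births: 6050 × 0.214 = 1295  |  2750 × 0.223 = 613  |  3050 × 0.371 = 1132 — total 3040
Band 2: 5800 × 0.948 = 5498
Band 3: 5850 × 0.954 = 5581
Band 4: 6050 × 0.951 = 5754
Band 5: 2750 × 0.96 = 2640
Band 6: 3050 × 0.923 = 2815
Band 7: 3700 × 0.957 + 3950 × 0.376 = 3541 + 1485 = 5026
→ [3040, 5498, 5581, 5754, 2640, 2815, 5026]
Period 2.
Births: 5581 × 0.214 = 1194  |  5754 × 0.223 = 1283  |  2640 × 0.371 = 979 — total 3456
Band 2: 3040 × 0.948 = 2882
Band 3: 5498 × 0.954 = 5245
Band 4: 5581 × 0.951 = 5308
Band 5: 5754 × 0.96 = 5524
Band 6: 2640 × 0.923 = 2437
Band 7: 2815 × 0.957 + 5026 × 0.376 = 2694 + 1890 = 4584
→ [3456, 2882, 5245, 5308, 5524, 2437, 4584]
Scenario B total after 2 periods: 29436
Difference B − A = 29436 − 28870 = 566

566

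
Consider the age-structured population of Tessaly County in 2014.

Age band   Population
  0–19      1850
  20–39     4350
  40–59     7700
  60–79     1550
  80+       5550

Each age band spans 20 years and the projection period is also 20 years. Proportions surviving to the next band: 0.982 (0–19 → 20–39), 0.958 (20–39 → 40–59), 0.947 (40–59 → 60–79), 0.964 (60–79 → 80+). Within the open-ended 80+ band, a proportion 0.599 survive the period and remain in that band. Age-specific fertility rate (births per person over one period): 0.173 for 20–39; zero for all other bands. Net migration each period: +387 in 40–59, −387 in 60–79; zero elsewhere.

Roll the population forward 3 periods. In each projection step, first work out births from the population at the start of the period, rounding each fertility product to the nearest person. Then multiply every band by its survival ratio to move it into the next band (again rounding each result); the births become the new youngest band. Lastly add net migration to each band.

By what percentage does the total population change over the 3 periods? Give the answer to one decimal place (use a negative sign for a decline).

-39.7

Period 1:
Births: 4350 × 0.173 = 753
20–39: 1850 × 0.982 = 1817
40–59: 4350 × 0.958 = 4167
60–79: 7700 × 0.947 = 7292
80+: 1550 × 0.964 + 5550 × 0.599 = 1494 + 3324 = 4818
Net migration: 40–59 + 387 → 4554; 60–79 − 387 → 6905
End of period: [753, 1817, 4554, 6905, 4818]
Period 2:
Births: 1817 × 0.173 = 314
20–39: 753 × 0.982 = 739
40–59: 1817 × 0.958 = 1741
60–79: 4554 × 0.947 = 4313
80+: 6905 × 0.964 + 4818 × 0.599 = 6656 + 2886 = 9542
Net migration: 40–59 + 387 → 2128; 60–79 − 387 → 3926
End of period: [314, 739, 2128, 3926, 9542]
Period 3:
Births: 739 × 0.173 = 128
20–39: 314 × 0.982 = 308
40–59: 739 × 0.958 = 708
60–79: 2128 × 0.947 = 2015
80+: 3926 × 0.964 + 9542 × 0.599 = 3785 + 5716 = 9501
Net migration: 40–59 + 387 → 1095; 60–79 − 387 → 1628
End of period: [128, 308, 1095, 1628, 9501]
Total: 21000 → 12660; change = -8340; percentage change = -39.7%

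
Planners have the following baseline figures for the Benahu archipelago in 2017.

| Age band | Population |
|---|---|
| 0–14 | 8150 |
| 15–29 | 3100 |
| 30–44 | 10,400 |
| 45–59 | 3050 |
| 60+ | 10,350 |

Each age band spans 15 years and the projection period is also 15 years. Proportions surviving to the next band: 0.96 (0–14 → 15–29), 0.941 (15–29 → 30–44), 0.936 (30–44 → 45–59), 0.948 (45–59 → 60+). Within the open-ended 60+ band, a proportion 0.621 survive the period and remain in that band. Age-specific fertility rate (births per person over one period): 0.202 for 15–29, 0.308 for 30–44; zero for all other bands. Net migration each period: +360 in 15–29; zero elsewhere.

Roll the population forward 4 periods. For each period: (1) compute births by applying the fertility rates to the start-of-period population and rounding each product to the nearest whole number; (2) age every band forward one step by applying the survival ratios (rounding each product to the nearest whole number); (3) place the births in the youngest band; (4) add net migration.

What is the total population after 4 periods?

— Period 1 —
Births: 3100 * 0.202 = 626  |  10400 * 0.308 = 3203 — total 3829
15–29: 8150 * 0.96 = 7824
30–44: 3100 * 0.941 = 2917
45–59: 10400 * 0.936 = 9734
60+: 3050 * 0.948 + 10350 * 0.621 = 2891 + 6427 = 9318
Net migration: 15–29 + 360 → 8184
Giving 3829 / 8184 / 2917 / 9734 / 9318.
— Period 2 —
Births: 8184 * 0.202 = 1653  |  2917 * 0.308 = 898 — total 2551
15–29: 3829 * 0.96 = 3676
30–44: 8184 * 0.941 = 7701
45–59: 2917 * 0.936 = 2730
60+: 9734 * 0.948 + 9318 * 0.621 = 9228 + 5786 = 15014
Net migration: 15–29 + 360 → 4036
Giving 2551 / 4036 / 7701 / 2730 / 15014.
— Period 3 —
Births: 4036 * 0.202 = 815  |  7701 * 0.308 = 2372 — total 3187
15–29: 2551 * 0.96 = 2449
30–44: 4036 * 0.941 = 3798
45–59: 7701 * 0.936 = 7208
60+: 2730 * 0.948 + 15014 * 0.621 = 2588 + 9324 = 11912
Net migration: 15–29 + 360 → 2809
Giving 3187 / 2809 / 3798 / 7208 / 11912.
— Period 4 —
Births: 2809 * 0.202 = 567  |  3798 * 0.308 = 1170 — total 1737
15–29: 3187 * 0.96 = 3060
30–44: 2809 * 0.941 = 2643
45–59: 3798 * 0.936 = 3555
60+: 7208 * 0.948 + 11912 * 0.621 = 6833 + 7397 = 14230
Net migration: 15–29 + 360 → 3420
Giving 1737 / 3420 / 2643 / 3555 / 14230.
Total after period 4: 1737 + 3420 + 2643 + 3555 + 14230 = 25585

25585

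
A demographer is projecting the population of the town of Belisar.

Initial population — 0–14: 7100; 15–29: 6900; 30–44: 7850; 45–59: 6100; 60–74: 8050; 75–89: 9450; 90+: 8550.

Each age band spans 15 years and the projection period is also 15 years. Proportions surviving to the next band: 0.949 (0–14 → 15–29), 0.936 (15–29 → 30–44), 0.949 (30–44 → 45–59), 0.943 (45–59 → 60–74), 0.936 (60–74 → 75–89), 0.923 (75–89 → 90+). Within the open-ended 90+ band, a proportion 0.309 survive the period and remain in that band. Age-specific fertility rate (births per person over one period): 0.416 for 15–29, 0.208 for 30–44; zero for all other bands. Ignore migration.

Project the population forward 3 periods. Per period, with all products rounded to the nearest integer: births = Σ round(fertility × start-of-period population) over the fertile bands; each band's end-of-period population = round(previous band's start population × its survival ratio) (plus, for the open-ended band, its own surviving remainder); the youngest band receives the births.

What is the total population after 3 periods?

37568

Period 1:
Births: 6900 × 0.416 = 2870 ; 7850 × 0.208 = 1633 ⇒ total 4503
15–29: 7100 × 0.949 = 6738
30–44: 6900 × 0.936 = 6458
45–59: 7850 × 0.949 = 7450
60–74: 6100 × 0.943 = 5752
75–89: 8050 × 0.936 = 7535
90+: 9450 × 0.923 + 8550 × 0.309 = 8722 + 2642 = 11364
Population now: 0–14=4503, 15–29=6738, 30–44=6458, 45–59=7450, 60–74=5752, 75–89=7535, 90+=11364
Period 2:
Births: 6738 × 0.416 = 2803 ; 6458 × 0.208 = 1343 ⇒ total 4146
15–29: 4503 × 0.949 = 4273
30–44: 6738 × 0.936 = 6307
45–59: 6458 × 0.949 = 6129
60–74: 7450 × 0.943 = 7025
75–89: 5752 × 0.936 = 5384
90+: 7535 × 0.923 + 11364 × 0.309 = 6955 + 3511 = 10466
Population now: 0–14=4146, 15–29=4273, 30–44=6307, 45–59=6129, 60–74=7025, 75–89=5384, 90+=10466
Period 3:
Births: 4273 × 0.416 = 1778 ; 6307 × 0.208 = 1312 ⇒ total 3090
15–29: 4146 × 0.949 = 3935
30–44: 4273 × 0.936 = 4000
45–59: 6307 × 0.949 = 5985
60–74: 6129 × 0.943 = 5780
75–89: 7025 × 0.936 = 6575
90+: 5384 × 0.923 + 10466 × 0.309 = 4969 + 3234 = 8203
Population now: 0–14=3090, 15–29=3935, 30–44=4000, 45–59=5985, 60–74=5780, 75–89=6575, 90+=8203
Total after period 3: 3090 + 3935 + 4000 + 5985 + 5780 + 6575 + 8203 = 37568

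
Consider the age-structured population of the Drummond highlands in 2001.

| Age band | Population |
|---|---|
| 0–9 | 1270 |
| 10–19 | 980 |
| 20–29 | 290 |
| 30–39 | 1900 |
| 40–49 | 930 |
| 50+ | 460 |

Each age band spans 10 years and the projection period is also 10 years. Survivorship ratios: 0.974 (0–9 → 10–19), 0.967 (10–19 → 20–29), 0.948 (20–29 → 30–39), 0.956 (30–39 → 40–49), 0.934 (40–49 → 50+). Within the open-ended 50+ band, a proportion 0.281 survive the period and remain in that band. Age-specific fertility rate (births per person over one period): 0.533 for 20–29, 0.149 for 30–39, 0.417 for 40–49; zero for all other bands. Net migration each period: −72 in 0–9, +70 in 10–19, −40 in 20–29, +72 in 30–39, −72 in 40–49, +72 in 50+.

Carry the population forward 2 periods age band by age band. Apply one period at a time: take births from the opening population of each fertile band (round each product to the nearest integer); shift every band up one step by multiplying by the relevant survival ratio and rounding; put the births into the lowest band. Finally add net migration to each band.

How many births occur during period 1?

Numbering the groups 1..6 from youngest to oldest:
Period 1:
Births: 290 * 0.533 = 155  |  1900 * 0.149 = 283  |  930 * 0.417 = 388 — total 826
Group 2: 1270 * 0.974 = 1237
Group 3: 980 * 0.967 = 948
Group 4: 290 * 0.948 = 275
Group 5: 1900 * 0.956 = 1816
Group 6: 930 * 0.934 + 460 * 0.281 = 869 + 129 = 998
Net migration: Group 1 − 72 → 754; Group 2 + 70 → 1307; Group 3 − 40 → 908; Group 4 + 72 → 347; Group 5 − 72 → 1744; Group 6 + 72 → 1070
Giving 754 / 1307 / 908 / 347 / 1744 / 1070.

826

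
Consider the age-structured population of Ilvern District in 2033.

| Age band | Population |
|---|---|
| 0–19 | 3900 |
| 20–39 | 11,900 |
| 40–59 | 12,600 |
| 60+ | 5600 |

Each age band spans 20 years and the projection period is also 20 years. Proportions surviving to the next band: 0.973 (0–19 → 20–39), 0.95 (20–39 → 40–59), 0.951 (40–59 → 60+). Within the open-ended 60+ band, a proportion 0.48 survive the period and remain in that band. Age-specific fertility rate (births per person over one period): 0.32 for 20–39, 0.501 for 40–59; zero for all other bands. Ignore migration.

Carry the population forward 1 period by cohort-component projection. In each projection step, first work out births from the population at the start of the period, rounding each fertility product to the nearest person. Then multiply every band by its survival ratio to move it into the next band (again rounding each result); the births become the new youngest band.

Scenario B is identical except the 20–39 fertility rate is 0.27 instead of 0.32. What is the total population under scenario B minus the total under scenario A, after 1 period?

-595

Numbering the groups 1..4 from youngest to oldest:
After projecting period 1:
Births: 11900 × 0.32 = 3808, 12600 × 0.501 = 6313 ⇒ total 10121
Group 2: 3900 × 0.973 = 3795
Group 3: 11900 × 0.95 = 11305
Group 4: 12600 × 0.951 + 5600 × 0.48 = 11983 + 2688 = 14671
End of period: [10121, 3795, 11305, 14671]
Scenario A total after 1 period: 39892
Scenario B projection —
After projecting period 1:
Births: 11900 × 0.27 = 3213, 12600 × 0.501 = 6313 ⇒ total 9526
Group 2: 3900 × 0.973 = 3795
Group 3: 11900 × 0.95 = 11305
Group 4: 12600 × 0.951 + 5600 × 0.48 = 11983 + 2688 = 14671
End of period: [9526, 3795, 11305, 14671]
Scenario B total after 1 period: 39297
Difference B − A = 39297 − 39892 = -595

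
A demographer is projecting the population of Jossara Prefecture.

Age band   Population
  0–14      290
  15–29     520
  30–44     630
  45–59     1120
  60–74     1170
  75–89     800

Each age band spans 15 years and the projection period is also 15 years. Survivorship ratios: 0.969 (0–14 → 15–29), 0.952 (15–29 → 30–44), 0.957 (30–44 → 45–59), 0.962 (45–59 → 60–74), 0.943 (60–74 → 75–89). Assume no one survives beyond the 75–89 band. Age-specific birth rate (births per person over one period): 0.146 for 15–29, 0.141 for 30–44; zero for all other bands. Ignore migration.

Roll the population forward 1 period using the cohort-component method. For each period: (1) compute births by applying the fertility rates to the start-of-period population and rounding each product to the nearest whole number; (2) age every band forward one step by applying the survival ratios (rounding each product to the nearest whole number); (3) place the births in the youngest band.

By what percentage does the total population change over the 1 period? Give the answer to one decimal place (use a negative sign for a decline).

After projecting period 1:
Births: 520 × 0.146 = 76, 630 × 0.141 = 89 ⇒ total 165
15–29: 290 × 0.969 = 281
30–44: 520 × 0.952 = 495
45–59: 630 × 0.957 = 603
60–74: 1120 × 0.962 = 1077
75–89: 1170 × 0.943 = 1103
Population now: 0–14=165, 15–29=281, 30–44=495, 45–59=603, 60–74=1077, 75–89=1103
Total: 4530 → 3724; change = -806; percentage change = -17.8%

-17.8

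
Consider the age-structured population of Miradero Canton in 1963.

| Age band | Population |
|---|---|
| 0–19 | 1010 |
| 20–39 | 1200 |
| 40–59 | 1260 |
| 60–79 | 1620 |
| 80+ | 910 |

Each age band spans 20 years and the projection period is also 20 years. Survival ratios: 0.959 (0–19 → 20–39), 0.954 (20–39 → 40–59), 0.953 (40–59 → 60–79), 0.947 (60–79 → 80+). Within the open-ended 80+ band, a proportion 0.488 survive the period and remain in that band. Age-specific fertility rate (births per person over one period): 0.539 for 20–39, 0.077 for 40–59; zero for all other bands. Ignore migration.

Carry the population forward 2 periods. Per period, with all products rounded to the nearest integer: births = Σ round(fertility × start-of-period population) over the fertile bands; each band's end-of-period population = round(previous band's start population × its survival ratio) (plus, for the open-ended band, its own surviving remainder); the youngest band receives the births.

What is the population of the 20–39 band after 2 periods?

713

— Period 1 —
Births: 1200 × 0.539 = 647  |  1260 × 0.077 = 97 — total 744
20–39: 1010 × 0.959 = 969
40–59: 1200 × 0.954 = 1145
60–79: 1260 × 0.953 = 1201
80+: 1620 × 0.947 + 910 × 0.488 = 1534 + 444 = 1978
→ [744, 969, 1145, 1201, 1978]
— Period 2 —
Births: 969 × 0.539 = 522  |  1145 × 0.077 = 88 — total 610
20–39: 744 × 0.959 = 713
40–59: 969 × 0.954 = 924
60–79: 1145 × 0.953 = 1091
80+: 1201 × 0.947 + 1978 × 0.488 = 1137 + 965 = 2102
→ [610, 713, 924, 1091, 2102]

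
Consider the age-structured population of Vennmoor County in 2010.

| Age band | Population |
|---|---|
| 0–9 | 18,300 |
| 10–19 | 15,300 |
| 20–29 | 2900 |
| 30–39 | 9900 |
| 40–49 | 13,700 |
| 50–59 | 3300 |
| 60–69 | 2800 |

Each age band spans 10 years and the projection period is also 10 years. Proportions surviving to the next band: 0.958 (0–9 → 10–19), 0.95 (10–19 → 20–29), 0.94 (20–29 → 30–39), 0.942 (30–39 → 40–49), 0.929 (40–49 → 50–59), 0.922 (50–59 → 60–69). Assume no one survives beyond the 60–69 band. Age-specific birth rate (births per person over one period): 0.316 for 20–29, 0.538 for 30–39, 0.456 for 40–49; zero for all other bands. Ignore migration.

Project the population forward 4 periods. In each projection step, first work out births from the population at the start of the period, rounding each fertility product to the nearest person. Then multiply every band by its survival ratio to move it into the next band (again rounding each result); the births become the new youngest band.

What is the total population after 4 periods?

(Groups numbered youngest = 1 to oldest = 7.)
— Period 1 —
Births: 2900 × 0.316 = 916 ; 9900 × 0.538 = 5326 ; 13700 × 0.456 = 6247 ⇒ total 12489
Group 2: 18300 × 0.958 = 17531
Group 3: 15300 × 0.95 = 14535
Group 4: 2900 × 0.94 = 2726
Group 5: 9900 × 0.942 = 9326
Group 6: 13700 × 0.929 = 12727
Group 7: 3300 × 0.922 = 3043
→ [12489, 17531, 14535, 2726, 9326, 12727, 3043]
— Period 2 —
Births: 14535 × 0.316 = 4593 ; 2726 × 0.538 = 1467 ; 9326 × 0.456 = 4253 ⇒ total 10313
Group 2: 12489 × 0.958 = 11964
Group 3: 17531 × 0.95 = 16654
Group 4: 14535 × 0.94 = 13663
Group 5: 2726 × 0.942 = 2568
Group 6: 9326 × 0.929 = 8664
Group 7: 12727 × 0.922 = 11734
→ [10313, 11964, 16654, 13663, 2568, 8664, 11734]
— Period 3 —
Births: 16654 × 0.316 = 5263 ; 13663 × 0.538 = 7351 ; 2568 × 0.456 = 1171 ⇒ total 13785
Group 2: 10313 × 0.958 = 9880
Group 3: 11964 × 0.95 = 11366
Group 4: 16654 × 0.94 = 15655
Group 5: 13663 × 0.942 = 12871
Group 6: 2568 × 0.929 = 2386
Group 7: 8664 × 0.922 = 7988
→ [13785, 9880, 11366, 15655, 12871, 2386, 7988]
— Period 4 —
Births: 11366 × 0.316 = 3592 ; 15655 × 0.538 = 8422 ; 12871 × 0.456 = 5869 ⇒ total 17883
Group 2: 13785 × 0.958 = 13206
Group 3: 9880 × 0.95 = 9386
Group 4: 11366 × 0.94 = 10684
Group 5: 15655 × 0.942 = 14747
Group 6: 12871 × 0.929 = 11957
Group 7: 2386 × 0.922 = 2200
→ [17883, 13206, 9386, 10684, 14747, 11957, 2200]
Total after period 4: 17883 + 13206 + 9386 + 10684 + 14747 + 11957 + 2200 = 80063

80063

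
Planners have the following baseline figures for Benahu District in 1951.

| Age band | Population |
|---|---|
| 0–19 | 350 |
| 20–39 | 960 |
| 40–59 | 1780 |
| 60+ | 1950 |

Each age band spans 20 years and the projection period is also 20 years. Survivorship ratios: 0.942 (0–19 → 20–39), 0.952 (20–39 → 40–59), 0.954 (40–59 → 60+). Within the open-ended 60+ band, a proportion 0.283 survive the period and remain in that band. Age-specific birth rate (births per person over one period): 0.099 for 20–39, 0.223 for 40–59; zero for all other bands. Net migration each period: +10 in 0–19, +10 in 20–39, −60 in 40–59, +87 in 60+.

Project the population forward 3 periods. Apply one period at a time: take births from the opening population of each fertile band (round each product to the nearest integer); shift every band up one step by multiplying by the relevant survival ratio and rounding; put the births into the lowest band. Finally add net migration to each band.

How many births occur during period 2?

224

(Bands numbered youngest = 1 to oldest = 4.)
After projecting period 1:
Births: 960 × 0.099 = 95 ; 1780 × 0.223 = 397 — total 492
Band 2: 350 × 0.942 = 330
Band 3: 960 × 0.952 = 914
Band 4: 1780 × 0.954 + 1950 × 0.283 = 1698 + 552 = 2250
Net migration: Band 1 + 10 → 502; Band 2 + 10 → 340; Band 3 − 60 → 854; Band 4 + 87 → 2337
Population now: 0–19=502, 20–39=340, 40–59=854, 60+=2337
After projecting period 2:
Births: 340 × 0.099 = 34 ; 854 × 0.223 = 190 — total 224
Band 2: 502 × 0.942 = 473
Band 3: 340 × 0.952 = 324
Band 4: 854 × 0.954 + 2337 × 0.283 = 815 + 661 = 1476
Net migration: Band 1 + 10 → 234; Band 2 + 10 → 483; Band 3 − 60 → 264; Band 4 + 87 → 1563
Population now: 0–19=234, 20–39=483, 40–59=264, 60+=1563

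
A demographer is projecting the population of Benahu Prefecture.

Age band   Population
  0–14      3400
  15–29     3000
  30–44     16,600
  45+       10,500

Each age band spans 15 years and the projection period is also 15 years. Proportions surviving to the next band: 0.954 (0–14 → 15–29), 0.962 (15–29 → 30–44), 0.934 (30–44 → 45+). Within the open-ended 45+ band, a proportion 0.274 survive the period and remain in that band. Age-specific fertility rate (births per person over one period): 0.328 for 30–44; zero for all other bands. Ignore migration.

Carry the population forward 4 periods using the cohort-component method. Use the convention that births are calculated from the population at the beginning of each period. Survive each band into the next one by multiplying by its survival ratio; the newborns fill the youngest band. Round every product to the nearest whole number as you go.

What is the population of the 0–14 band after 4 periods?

Numbering the bands 1..4 from youngest to oldest:
[period 1]
Births: 16600 × 0.328 = 5445
Band 2: 3400 × 0.954 = 3244
Band 3: 3000 × 0.962 = 2886
Band 4: 16600 × 0.934 + 10500 × 0.274 = 15504 + 2877 = 18381
Population now: 0–14=5445, 15–29=3244, 30–44=2886, 45+=18381
[period 2]
Births: 2886 × 0.328 = 947
Band 2: 5445 × 0.954 = 5195
Band 3: 3244 × 0.962 = 3121
Band 4: 2886 × 0.934 + 18381 × 0.274 = 2696 + 5036 = 7732
Population now: 0–14=947, 15–29=5195, 30–44=3121, 45+=7732
[period 3]
Births: 3121 × 0.328 = 1024
Band 2: 947 × 0.954 = 903
Band 3: 5195 × 0.962 = 4998
Band 4: 3121 × 0.934 + 7732 × 0.274 = 2915 + 2119 = 5034
Population now: 0–14=1024, 15–29=903, 30–44=4998, 45+=5034
[period 4]
Births: 4998 × 0.328 = 1639
Band 2: 1024 × 0.954 = 977
Band 3: 903 × 0.962 = 869
Band 4: 4998 × 0.934 + 5034 × 0.274 = 4668 + 1379 = 6047
Population now: 0–14=1639, 15–29=977, 30–44=869, 45+=6047

1639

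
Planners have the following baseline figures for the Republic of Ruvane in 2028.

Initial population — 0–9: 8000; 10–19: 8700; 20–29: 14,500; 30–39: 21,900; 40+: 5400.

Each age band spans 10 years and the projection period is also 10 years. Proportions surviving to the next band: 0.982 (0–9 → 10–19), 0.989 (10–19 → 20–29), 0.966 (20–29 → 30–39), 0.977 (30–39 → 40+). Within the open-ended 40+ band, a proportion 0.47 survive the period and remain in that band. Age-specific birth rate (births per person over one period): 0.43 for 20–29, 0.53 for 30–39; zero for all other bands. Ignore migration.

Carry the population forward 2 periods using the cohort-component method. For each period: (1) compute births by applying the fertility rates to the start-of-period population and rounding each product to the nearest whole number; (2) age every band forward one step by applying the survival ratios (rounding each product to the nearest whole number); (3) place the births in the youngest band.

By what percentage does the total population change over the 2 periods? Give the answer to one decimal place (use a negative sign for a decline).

19.1

Period 1.
Births: 14500 × 0.43 = 6235 ; 21900 × 0.53 = 11607 → 17842
10–19: 8000 × 0.982 = 7856
20–29: 8700 × 0.989 = 8604
30–39: 14500 × 0.966 = 14007
40+: 21900 × 0.977 + 5400 × 0.47 = 21396 + 2538 = 23934
→ [17842, 7856, 8604, 14007, 23934]
Period 2.
Births: 8604 × 0.43 = 3700 ; 14007 × 0.53 = 7424 → 11124
10–19: 17842 × 0.982 = 17521
20–29: 7856 × 0.989 = 7770
30–39: 8604 × 0.966 = 8311
40+: 14007 × 0.977 + 23934 × 0.47 = 13685 + 11249 = 24934
→ [11124, 17521, 7770, 8311, 24934]
Total: 58500 → 69660; change = 11160; percentage change = 19.1%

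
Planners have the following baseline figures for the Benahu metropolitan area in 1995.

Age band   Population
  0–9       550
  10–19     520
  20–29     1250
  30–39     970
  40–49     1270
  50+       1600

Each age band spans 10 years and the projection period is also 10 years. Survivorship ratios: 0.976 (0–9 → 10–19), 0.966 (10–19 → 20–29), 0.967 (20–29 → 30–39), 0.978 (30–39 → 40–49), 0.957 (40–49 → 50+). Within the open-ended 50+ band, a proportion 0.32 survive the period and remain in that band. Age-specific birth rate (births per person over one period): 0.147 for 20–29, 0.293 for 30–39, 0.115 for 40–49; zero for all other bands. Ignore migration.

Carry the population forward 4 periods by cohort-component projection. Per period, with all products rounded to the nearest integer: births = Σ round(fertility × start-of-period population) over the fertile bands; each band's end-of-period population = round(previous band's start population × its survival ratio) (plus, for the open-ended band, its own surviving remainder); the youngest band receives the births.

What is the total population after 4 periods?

3156

After projecting period 1:
Births: 1250 * 0.147 = 184  |  970 * 0.293 = 284  |  1270 * 0.115 = 146 → 614
10–19: 550 * 0.976 = 537
20–29: 520 * 0.966 = 502
30–39: 1250 * 0.967 = 1209
40–49: 970 * 0.978 = 949
50+: 1270 * 0.957 + 1600 * 0.32 = 1215 + 512 = 1727
Population now: 0–9=614, 10–19=537, 20–29=502, 30–39=1209, 40–49=949, 50+=1727
After projecting period 2:
Births: 502 * 0.147 = 74  |  1209 * 0.293 = 354  |  949 * 0.115 = 109 → 537
10–19: 614 * 0.976 = 599
20–29: 537 * 0.966 = 519
30–39: 502 * 0.967 = 485
40–49: 1209 * 0.978 = 1182
50+: 949 * 0.957 + 1727 * 0.32 = 908 + 553 = 1461
Population now: 0–9=537, 10–19=599, 20–29=519, 30–39=485, 40–49=1182, 50+=1461
After projecting period 3:
Births: 519 * 0.147 = 76  |  485 * 0.293 = 142  |  1182 * 0.115 = 136 → 354
10–19: 537 * 0.976 = 524
20–29: 599 * 0.966 = 579
30–39: 519 * 0.967 = 502
40–49: 485 * 0.978 = 474
50+: 1182 * 0.957 + 1461 * 0.32 = 1131 + 468 = 1599
Population now: 0–9=354, 10–19=524, 20–29=579, 30–39=502, 40–49=474, 50+=1599
After projecting period 4:
Births: 579 * 0.147 = 85  |  502 * 0.293 = 147  |  474 * 0.115 = 55 → 287
10–19: 354 * 0.976 = 346
20–29: 524 * 0.966 = 506
30–39: 579 * 0.967 = 560
40–49: 502 * 0.978 = 491
50+: 474 * 0.957 + 1599 * 0.32 = 454 + 512 = 966
Population now: 0–9=287, 10–19=346, 20–29=506, 30–39=560, 40–49=491, 50+=966
Total after period 4: 287 + 346 + 506 + 560 + 491 + 966 = 3156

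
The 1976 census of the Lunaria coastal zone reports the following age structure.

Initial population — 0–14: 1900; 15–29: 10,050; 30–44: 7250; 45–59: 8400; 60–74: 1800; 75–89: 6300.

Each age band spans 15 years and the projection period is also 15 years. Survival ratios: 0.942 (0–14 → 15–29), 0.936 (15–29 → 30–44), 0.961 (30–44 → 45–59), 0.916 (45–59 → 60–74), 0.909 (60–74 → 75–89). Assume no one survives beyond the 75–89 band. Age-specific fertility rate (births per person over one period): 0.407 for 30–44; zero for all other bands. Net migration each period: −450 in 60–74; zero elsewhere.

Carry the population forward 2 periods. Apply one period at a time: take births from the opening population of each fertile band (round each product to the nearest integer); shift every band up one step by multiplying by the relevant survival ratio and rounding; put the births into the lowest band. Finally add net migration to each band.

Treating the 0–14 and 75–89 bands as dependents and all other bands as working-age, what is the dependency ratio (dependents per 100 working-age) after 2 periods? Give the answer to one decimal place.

Numbering the groups 1..6 from youngest to oldest:
Period 1:
Births: 7250 * 0.407 = 2951
Group 2: 1900 * 0.942 = 1790
Group 3: 10050 * 0.936 = 9407
Group 4: 7250 * 0.961 = 6967
Group 5: 8400 * 0.916 = 7694
Group 6: 1800 * 0.909 = 1636
Net migration: Group 5 − 450 → 7244
→ [2951, 1790, 9407, 6967, 7244, 1636]
Period 2:
Births: 9407 * 0.407 = 3829
Group 2: 2951 * 0.942 = 2780
Group 3: 1790 * 0.936 = 1675
Group 4: 9407 * 0.961 = 9040
Group 5: 6967 * 0.916 = 6382
Group 6: 7244 * 0.909 = 6585
Net migration: Group 5 − 450 → 5932
→ [3829, 2780, 1675, 9040, 5932, 6585]
Dependents (band 0–14 + band 75–89) = 3829 + 6585 = 10414; working-age = 19427; ratio = 10414/19427 × 100 = 53.6

53.6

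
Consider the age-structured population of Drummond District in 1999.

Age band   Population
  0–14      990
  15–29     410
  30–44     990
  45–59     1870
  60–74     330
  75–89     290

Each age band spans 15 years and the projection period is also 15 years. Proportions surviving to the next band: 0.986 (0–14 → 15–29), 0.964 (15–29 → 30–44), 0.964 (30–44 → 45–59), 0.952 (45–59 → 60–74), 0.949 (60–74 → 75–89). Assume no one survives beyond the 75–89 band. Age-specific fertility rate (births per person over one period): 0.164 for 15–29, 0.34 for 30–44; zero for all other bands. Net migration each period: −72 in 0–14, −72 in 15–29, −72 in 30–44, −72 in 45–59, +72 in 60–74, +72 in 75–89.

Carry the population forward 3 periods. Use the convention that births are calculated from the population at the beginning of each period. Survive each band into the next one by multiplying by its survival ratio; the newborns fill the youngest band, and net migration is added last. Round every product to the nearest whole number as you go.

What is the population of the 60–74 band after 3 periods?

Numbering the bands 1..6 from youngest to oldest:
— Period 1 —
Births: 410 × 0.164 = 67  |  990 × 0.34 = 337 ⇒ total 404
Band 2: 990 × 0.986 = 976
Band 3: 410 × 0.964 = 395
Band 4: 990 × 0.964 = 954
Band 5: 1870 × 0.952 = 1780
Band 6: 330 × 0.949 = 313
Net migration: Band 1 − 72 → 332; Band 2 − 72 → 904; Band 3 − 72 → 323; Band 4 − 72 → 882; Band 5 + 72 → 1852; Band 6 + 72 → 385
Population now: 0–14=332, 15–29=904, 30–44=323, 45–59=882, 60–74=1852, 75–89=385
— Period 2 —
Births: 904 × 0.164 = 148  |  323 × 0.34 = 110 ⇒ total 258
Band 2: 332 × 0.986 = 327
Band 3: 904 × 0.964 = 871
Band 4: 323 × 0.964 = 311
Band 5: 882 × 0.952 = 840
Band 6: 1852 × 0.949 = 1758
Net migration: Band 1 − 72 → 186; Band 2 − 72 → 255; Band 3 − 72 → 799; Band 4 − 72 → 239; Band 5 + 72 → 912; Band 6 + 72 → 1830
Population now: 0–14=186, 15–29=255, 30–44=799, 45–59=239, 60–74=912, 75–89=1830
— Period 3 —
Births: 255 × 0.164 = 42  |  799 × 0.34 = 272 ⇒ total 314
Band 2: 186 × 0.986 = 183
Band 3: 255 × 0.964 = 246
Band 4: 799 × 0.964 = 770
Band 5: 239 × 0.952 = 228
Band 6: 912 × 0.949 = 865
Net migration: Band 1 − 72 → 242; Band 2 − 72 → 111; Band 3 − 72 → 174; Band 4 − 72 → 698; Band 5 + 72 → 300; Band 6 + 72 → 937
Population now: 0–14=242, 15–29=111, 30–44=174, 45–59=698, 60–74=300, 75–89=937

300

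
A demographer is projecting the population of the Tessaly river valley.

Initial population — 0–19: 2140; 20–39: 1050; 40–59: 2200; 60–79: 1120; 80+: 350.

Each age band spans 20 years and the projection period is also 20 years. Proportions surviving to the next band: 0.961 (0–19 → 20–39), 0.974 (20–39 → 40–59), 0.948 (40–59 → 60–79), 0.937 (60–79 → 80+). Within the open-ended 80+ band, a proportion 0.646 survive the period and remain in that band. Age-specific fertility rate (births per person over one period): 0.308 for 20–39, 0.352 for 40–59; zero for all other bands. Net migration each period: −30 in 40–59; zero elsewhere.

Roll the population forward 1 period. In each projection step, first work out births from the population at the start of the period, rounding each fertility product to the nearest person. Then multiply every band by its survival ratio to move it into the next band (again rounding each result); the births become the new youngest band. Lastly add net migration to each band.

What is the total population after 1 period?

7508

After projecting period 1:
Births: 1050 × 0.308 = 323  |  2200 × 0.352 = 774 — total 1097
20–39: 2140 × 0.961 = 2057
40–59: 1050 × 0.974 = 1023
60–79: 2200 × 0.948 = 2086
80+: 1120 × 0.937 + 350 × 0.646 = 1049 + 226 = 1275
Net migration: 40–59 − 30 → 993
Giving 1097 / 2057 / 993 / 2086 / 1275.
Total after period 1: 1097 + 2057 + 993 + 2086 + 1275 = 7508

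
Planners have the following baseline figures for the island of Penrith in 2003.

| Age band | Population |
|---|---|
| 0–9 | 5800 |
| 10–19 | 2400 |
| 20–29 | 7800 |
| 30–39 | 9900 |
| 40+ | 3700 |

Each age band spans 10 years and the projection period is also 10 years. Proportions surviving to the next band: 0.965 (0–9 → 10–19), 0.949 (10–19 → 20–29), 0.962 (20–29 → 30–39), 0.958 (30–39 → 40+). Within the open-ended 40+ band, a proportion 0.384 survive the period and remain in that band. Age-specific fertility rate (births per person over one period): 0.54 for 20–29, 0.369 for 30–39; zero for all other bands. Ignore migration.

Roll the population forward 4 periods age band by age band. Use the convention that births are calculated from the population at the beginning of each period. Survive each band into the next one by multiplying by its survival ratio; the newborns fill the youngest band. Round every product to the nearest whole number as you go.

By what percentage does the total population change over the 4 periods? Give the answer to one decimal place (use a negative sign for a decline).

-7.8

(Bands numbered youngest = 1 to oldest = 5.)
— Period 1 —
Births: 7800 * 0.54 = 4212  |  9900 * 0.369 = 3653 → 7865
Band 2: 5800 * 0.965 = 5597
Band 3: 2400 * 0.949 = 2278
Band 4: 7800 * 0.962 = 7504
Band 5: 9900 * 0.958 + 3700 * 0.384 = 9484 + 1421 = 10905
→ [7865, 5597, 2278, 7504, 10905]
— Period 2 —
Births: 2278 * 0.54 = 1230  |  7504 * 0.369 = 2769 → 3999
Band 2: 7865 * 0.965 = 7590
Band 3: 5597 * 0.949 = 5312
Band 4: 2278 * 0.962 = 2191
Band 5: 7504 * 0.958 + 10905 * 0.384 = 7189 + 4188 = 11377
→ [3999, 7590, 5312, 2191, 11377]
— Period 3 —
Births: 5312 * 0.54 = 2868  |  2191 * 0.369 = 808 → 3676
Band 2: 3999 * 0.965 = 3859
Band 3: 7590 * 0.949 = 7203
Band 4: 5312 * 0.962 = 5110
Band 5: 2191 * 0.958 + 11377 * 0.384 = 2099 + 4369 = 6468
→ [3676, 3859, 7203, 5110, 6468]
— Period 4 —
Births: 7203 * 0.54 = 3890  |  5110 * 0.369 = 1886 → 5776
Band 2: 3676 * 0.965 = 3547
Band 3: 3859 * 0.949 = 3662
Band 4: 7203 * 0.962 = 6929
Band 5: 5110 * 0.958 + 6468 * 0.384 = 4895 + 2484 = 7379
→ [5776, 3547, 3662, 6929, 7379]
Total: 29600 → 27293; change = -2307; percentage change = -7.8%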